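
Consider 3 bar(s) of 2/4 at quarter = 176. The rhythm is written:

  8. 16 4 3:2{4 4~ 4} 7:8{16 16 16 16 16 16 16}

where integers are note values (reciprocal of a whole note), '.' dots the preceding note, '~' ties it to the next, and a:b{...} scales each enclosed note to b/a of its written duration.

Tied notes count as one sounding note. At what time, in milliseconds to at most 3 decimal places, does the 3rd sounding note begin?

note 3 onset = 1b = 340.909ms

1. 0.0ms @ 0 + 255.682ms (3/4)
2. 255.682ms @ 3/4 + 85.227ms (1/4)
3. 340.909ms @ 1 + 340.909ms (1)
4. 681.818ms @ 2 + 227.273ms (2/3)
5. 909.091ms @ 8/3 + 454.545ms (4/3)
6. 1363.636ms @ 4 + 97.403ms (2/7)
7. 1461.039ms @ 30/7 + 97.403ms (2/7)
8. 1558.442ms @ 32/7 + 97.403ms (2/7)
9. 1655.844ms @ 34/7 + 97.403ms (2/7)
10. 1753.247ms @ 36/7 + 97.403ms (2/7)
11. 1850.649ms @ 38/7 + 97.403ms (2/7)
12. 1948.052ms @ 40/7 + 97.403ms (2/7)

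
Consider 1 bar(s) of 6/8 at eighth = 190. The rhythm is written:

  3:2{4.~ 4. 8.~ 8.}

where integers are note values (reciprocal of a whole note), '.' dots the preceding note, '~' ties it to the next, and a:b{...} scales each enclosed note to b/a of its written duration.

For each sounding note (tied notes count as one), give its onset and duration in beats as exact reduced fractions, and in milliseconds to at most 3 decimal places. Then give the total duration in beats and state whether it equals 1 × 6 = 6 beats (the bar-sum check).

1) 0.0ms=0b +1263.158ms=4b
2) 1263.158ms=4b +631.579ms=2b
Σ=6b of 6 (190bpm 6/8) — PASS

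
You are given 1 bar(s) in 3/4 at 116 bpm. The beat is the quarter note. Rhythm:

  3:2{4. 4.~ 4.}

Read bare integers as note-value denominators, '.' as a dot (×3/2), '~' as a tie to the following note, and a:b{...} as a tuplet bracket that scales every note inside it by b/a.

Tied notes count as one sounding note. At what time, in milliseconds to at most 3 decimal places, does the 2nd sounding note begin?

note 2 onset = 1b = 517.241ms

1. 0.0ms @ 0 + 517.241ms (1)
2. 517.241ms @ 1 + 1034.483ms (2)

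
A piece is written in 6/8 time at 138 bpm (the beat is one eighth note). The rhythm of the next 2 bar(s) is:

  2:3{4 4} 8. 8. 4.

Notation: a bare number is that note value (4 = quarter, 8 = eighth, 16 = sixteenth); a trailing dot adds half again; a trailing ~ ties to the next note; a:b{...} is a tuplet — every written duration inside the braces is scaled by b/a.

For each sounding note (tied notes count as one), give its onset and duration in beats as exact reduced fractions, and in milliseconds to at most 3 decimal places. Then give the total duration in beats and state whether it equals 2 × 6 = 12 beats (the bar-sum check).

1) 0.0ms=0b +1304.348ms=3b
2) 1304.348ms=3b +1304.348ms=3b
3) 2608.696ms=6b +652.174ms=3/2b
4) 3260.87ms=15/2b +652.174ms=3/2b
5) 3913.043ms=9b +1304.348ms=3b
Σ=12b of 12 (138bpm 6/8) — PASS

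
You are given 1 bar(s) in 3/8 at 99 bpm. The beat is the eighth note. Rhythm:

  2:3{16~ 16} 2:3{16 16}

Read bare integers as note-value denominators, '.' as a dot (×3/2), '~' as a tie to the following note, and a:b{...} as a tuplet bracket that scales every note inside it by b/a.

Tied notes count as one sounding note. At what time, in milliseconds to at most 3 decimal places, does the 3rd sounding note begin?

1. 0.0ms @ 0 + 909.091ms (3/2)
2. 909.091ms @ 3/2 + 454.545ms (3/4)
3. 1363.636ms @ 9/4 + 454.545ms (3/4)

note 3 onset = 9/4b = 1363.636ms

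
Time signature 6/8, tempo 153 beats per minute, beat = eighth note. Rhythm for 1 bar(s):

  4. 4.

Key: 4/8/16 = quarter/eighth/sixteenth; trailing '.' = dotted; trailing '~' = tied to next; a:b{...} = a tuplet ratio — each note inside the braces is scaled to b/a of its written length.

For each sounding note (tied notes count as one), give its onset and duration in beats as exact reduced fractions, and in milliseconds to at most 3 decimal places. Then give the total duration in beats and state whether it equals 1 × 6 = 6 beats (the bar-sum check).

1) 0.0ms=0b +1176.471ms=3b
2) 1176.471ms=3b +1176.471ms=3b
Σ=6b of 6 (153bpm 6/8) — PASS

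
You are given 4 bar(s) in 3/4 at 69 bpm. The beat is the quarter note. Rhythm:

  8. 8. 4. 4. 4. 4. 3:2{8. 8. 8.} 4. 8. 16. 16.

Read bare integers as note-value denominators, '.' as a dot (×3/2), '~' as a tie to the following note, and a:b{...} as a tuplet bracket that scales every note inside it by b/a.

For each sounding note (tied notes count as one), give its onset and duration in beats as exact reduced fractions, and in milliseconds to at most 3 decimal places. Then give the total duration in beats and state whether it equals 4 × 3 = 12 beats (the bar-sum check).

1) 0.0ms=0b +652.174ms=3/4b
2) 652.174ms=3/4b +652.174ms=3/4b
3) 1304.348ms=3/2b +1304.348ms=3/2b
4) 2608.696ms=3b +1304.348ms=3/2b
5) 3913.043ms=9/2b +1304.348ms=3/2b
6) 5217.391ms=6b +1304.348ms=3/2b
7) 6521.739ms=15/2b +434.783ms=1/2b
8) 6956.522ms=8b +434.783ms=1/2b
9) 7391.304ms=17/2b +434.783ms=1/2b
10) 7826.087ms=9b +1304.348ms=3/2b
11) 9130.435ms=21/2b +652.174ms=3/4b
12) 9782.609ms=45/4b +326.087ms=3/8b
13) 10108.696ms=93/8b +326.087ms=3/8b
Σ=12b of 12 (69bpm 3/4) — PASS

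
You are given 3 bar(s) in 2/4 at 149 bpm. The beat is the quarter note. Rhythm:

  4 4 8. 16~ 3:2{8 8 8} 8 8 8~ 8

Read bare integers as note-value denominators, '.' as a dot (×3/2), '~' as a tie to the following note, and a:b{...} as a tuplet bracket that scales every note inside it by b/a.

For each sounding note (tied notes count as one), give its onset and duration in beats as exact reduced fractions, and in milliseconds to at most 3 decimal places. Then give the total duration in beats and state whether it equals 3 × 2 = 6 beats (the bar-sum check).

1) 0.0ms=0b +402.685ms=1b
2) 402.685ms=1b +402.685ms=1b
3) 805.369ms=2b +302.013ms=3/4b
4) 1107.383ms=11/4b +234.899ms=7/12b
5) 1342.282ms=10/3b +134.228ms=1/3b
6) 1476.51ms=11/3b +134.228ms=1/3b
7) 1610.738ms=4b +201.342ms=1/2b
8) 1812.081ms=9/2b +201.342ms=1/2b
9) 2013.423ms=5b +402.685ms=1b
Σ=6b of 6 (149bpm 2/4) — PASS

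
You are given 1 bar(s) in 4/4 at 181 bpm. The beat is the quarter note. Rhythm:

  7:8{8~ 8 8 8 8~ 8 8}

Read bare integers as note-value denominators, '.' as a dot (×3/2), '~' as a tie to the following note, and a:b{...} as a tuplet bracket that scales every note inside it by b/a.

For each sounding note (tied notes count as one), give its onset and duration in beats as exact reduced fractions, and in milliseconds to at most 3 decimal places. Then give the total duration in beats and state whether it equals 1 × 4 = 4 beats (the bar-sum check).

1) 0.0ms=0b +378.848ms=8/7b
2) 378.848ms=8/7b +189.424ms=4/7b
3) 568.272ms=12/7b +189.424ms=4/7b
4) 757.695ms=16/7b +378.848ms=8/7b
5) 1136.543ms=24/7b +189.424ms=4/7b
Σ=4b of 4 (181bpm 4/4) — PASS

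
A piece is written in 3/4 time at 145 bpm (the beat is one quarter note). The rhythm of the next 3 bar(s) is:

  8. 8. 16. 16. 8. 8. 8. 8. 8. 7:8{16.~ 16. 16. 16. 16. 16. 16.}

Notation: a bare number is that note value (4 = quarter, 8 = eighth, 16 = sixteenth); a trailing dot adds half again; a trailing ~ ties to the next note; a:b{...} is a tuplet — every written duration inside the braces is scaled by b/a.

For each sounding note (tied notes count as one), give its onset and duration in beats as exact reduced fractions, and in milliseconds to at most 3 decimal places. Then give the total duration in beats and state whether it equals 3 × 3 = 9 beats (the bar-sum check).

1) 0.0ms=0b +310.345ms=3/4b
2) 310.345ms=3/4b +310.345ms=3/4b
3) 620.69ms=3/2b +155.172ms=3/8b
4) 775.862ms=15/8b +155.172ms=3/8b
5) 931.034ms=9/4b +310.345ms=3/4b
6) 1241.379ms=3b +310.345ms=3/4b
7) 1551.724ms=15/4b +310.345ms=3/4b
8) 1862.069ms=9/2b +310.345ms=3/4b
9) 2172.414ms=21/4b +310.345ms=3/4b
10) 2482.759ms=6b +354.68ms=6/7b
11) 2837.438ms=48/7b +177.34ms=3/7b
12) 3014.778ms=51/7b +177.34ms=3/7b
13) 3192.118ms=54/7b +177.34ms=3/7b
14) 3369.458ms=57/7b +177.34ms=3/7b
15) 3546.798ms=60/7b +177.34ms=3/7b
Σ=9b of 9 (145bpm 3/4) — PASS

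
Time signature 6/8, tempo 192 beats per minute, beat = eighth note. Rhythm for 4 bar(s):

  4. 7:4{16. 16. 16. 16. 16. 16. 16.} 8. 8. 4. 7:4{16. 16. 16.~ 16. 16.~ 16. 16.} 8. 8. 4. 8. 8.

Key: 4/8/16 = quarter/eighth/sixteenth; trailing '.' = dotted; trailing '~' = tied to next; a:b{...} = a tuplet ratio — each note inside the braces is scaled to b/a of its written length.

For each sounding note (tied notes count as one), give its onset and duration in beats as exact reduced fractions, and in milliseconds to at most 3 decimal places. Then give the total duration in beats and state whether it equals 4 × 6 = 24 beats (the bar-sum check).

1) 0.0ms=0b +937.5ms=3b
2) 937.5ms=3b +133.929ms=3/7b
3) 1071.429ms=24/7b +133.929ms=3/7b
4) 1205.357ms=27/7b +133.929ms=3/7b
5) 1339.286ms=30/7b +133.929ms=3/7b
6) 1473.214ms=33/7b +133.929ms=3/7b
7) 1607.143ms=36/7b +133.929ms=3/7b
8) 1741.071ms=39/7b +133.929ms=3/7b
9) 1875.0ms=6b +468.75ms=3/2b
10) 2343.75ms=15/2b +468.75ms=3/2b
11) 2812.5ms=9b +937.5ms=3b
12) 3750.0ms=12b +133.929ms=3/7b
13) 3883.929ms=87/7b +133.929ms=3/7b
14) 4017.857ms=90/7b +267.857ms=6/7b
15) 4285.714ms=96/7b +267.857ms=6/7b
16) 4553.571ms=102/7b +133.929ms=3/7b
17) 4687.5ms=15b +468.75ms=3/2b
18) 5156.25ms=33/2b +468.75ms=3/2b
19) 5625.0ms=18b +937.5ms=3b
20) 6562.5ms=21b +468.75ms=3/2b
21) 7031.25ms=45/2b +468.75ms=3/2b
Σ=24b of 24 (192bpm 6/8) — PASS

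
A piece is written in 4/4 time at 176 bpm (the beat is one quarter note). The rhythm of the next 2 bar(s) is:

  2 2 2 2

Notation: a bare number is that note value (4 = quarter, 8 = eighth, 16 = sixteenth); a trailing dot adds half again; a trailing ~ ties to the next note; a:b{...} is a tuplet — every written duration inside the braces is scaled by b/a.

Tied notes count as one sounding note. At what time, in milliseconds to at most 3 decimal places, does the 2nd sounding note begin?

note 2 onset = 2b = 681.818ms

1. 0.0ms @ 0 + 681.818ms (2)
2. 681.818ms @ 2 + 681.818ms (2)
3. 1363.636ms @ 4 + 681.818ms (2)
4. 2045.455ms @ 6 + 681.818ms (2)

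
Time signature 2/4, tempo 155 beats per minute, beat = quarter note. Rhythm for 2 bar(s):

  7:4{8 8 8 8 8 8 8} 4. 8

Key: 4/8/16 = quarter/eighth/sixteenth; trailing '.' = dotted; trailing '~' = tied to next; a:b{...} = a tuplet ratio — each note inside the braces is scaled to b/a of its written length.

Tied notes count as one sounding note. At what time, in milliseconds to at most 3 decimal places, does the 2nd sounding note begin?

note 2 onset = 2/7b = 110.599ms

1. 0.0ms @ 0 + 110.599ms (2/7)
2. 110.599ms @ 2/7 + 110.599ms (2/7)
3. 221.198ms @ 4/7 + 110.599ms (2/7)
4. 331.797ms @ 6/7 + 110.599ms (2/7)
5. 442.396ms @ 8/7 + 110.599ms (2/7)
6. 552.995ms @ 10/7 + 110.599ms (2/7)
7. 663.594ms @ 12/7 + 110.599ms (2/7)
8. 774.194ms @ 2 + 580.645ms (3/2)
9. 1354.839ms @ 7/2 + 193.548ms (1/2)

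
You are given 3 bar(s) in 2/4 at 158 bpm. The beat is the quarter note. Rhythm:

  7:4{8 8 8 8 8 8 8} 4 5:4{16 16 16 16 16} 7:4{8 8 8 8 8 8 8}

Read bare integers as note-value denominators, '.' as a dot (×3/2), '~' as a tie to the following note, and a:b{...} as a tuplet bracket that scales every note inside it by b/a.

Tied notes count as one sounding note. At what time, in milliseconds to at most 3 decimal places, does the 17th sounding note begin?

note 17 onset = 34/7b = 1844.485ms

1. 0.0ms @ 0 + 108.499ms (2/7)
2. 108.499ms @ 2/7 + 108.499ms (2/7)
3. 216.998ms @ 4/7 + 108.499ms (2/7)
4. 325.497ms @ 6/7 + 108.499ms (2/7)
5. 433.996ms @ 8/7 + 108.499ms (2/7)
6. 542.495ms @ 10/7 + 108.499ms (2/7)
7. 650.995ms @ 12/7 + 108.499ms (2/7)
8. 759.494ms @ 2 + 379.747ms (1)
9. 1139.241ms @ 3 + 75.949ms (1/5)
10. 1215.19ms @ 16/5 + 75.949ms (1/5)
11. 1291.139ms @ 17/5 + 75.949ms (1/5)
12. 1367.089ms @ 18/5 + 75.949ms (1/5)
13. 1443.038ms @ 19/5 + 75.949ms (1/5)
14. 1518.987ms @ 4 + 108.499ms (2/7)
15. 1627.486ms @ 30/7 + 108.499ms (2/7)
16. 1735.986ms @ 32/7 + 108.499ms (2/7)
17. 1844.485ms @ 34/7 + 108.499ms (2/7)
18. 1952.984ms @ 36/7 + 108.499ms (2/7)
19. 2061.483ms @ 38/7 + 108.499ms (2/7)
20. 2169.982ms @ 40/7 + 108.499ms (2/7)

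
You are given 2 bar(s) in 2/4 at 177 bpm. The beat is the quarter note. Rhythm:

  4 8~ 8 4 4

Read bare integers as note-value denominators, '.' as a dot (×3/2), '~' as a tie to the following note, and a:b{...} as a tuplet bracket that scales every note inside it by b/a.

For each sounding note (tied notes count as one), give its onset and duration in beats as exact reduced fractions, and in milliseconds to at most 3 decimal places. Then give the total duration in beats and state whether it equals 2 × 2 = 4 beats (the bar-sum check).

1) 0.0ms=0b +338.983ms=1b
2) 338.983ms=1b +338.983ms=1b
3) 677.966ms=2b +338.983ms=1b
4) 1016.949ms=3b +338.983ms=1b
Σ=4b of 4 (177bpm 2/4) — PASS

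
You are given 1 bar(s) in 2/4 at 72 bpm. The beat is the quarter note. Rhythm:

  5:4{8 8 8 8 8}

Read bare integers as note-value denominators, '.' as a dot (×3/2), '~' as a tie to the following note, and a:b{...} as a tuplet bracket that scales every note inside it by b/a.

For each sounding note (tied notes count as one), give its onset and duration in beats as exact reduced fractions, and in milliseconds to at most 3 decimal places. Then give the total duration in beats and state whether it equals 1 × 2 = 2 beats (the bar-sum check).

1) 0.0ms=0b +333.333ms=2/5b
2) 333.333ms=2/5b +333.333ms=2/5b
3) 666.667ms=4/5b +333.333ms=2/5b
4) 1000.0ms=6/5b +333.333ms=2/5b
5) 1333.333ms=8/5b +333.333ms=2/5b
Σ=2b of 2 (72bpm 2/4) — PASS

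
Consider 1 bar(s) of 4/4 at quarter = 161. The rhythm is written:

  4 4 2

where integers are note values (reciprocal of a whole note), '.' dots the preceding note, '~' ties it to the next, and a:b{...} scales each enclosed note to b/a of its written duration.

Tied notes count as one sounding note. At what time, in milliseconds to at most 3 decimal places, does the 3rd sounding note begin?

note 3 onset = 2b = 745.342ms

1. 0.0ms @ 0 + 372.671ms (1)
2. 372.671ms @ 1 + 372.671ms (1)
3. 745.342ms @ 2 + 745.342ms (2)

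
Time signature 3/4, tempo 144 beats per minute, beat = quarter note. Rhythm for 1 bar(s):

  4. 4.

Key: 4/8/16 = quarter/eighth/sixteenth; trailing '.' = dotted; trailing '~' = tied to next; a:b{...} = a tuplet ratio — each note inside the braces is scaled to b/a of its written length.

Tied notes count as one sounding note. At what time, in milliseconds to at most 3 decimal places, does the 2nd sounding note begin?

note 2 onset = 3/2b = 625.0ms

1. 0.0ms @ 0 + 625.0ms (3/2)
2. 625.0ms @ 3/2 + 625.0ms (3/2)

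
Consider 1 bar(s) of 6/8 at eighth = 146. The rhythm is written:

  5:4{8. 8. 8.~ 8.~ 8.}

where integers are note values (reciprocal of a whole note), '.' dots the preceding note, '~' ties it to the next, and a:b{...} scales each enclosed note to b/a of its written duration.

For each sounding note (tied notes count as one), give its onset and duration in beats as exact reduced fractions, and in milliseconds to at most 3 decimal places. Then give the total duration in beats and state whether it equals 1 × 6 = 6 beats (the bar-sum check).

1) 0.0ms=0b +493.151ms=6/5b
2) 493.151ms=6/5b +493.151ms=6/5b
3) 986.301ms=12/5b +1479.452ms=18/5b
Σ=6b of 6 (146bpm 6/8) — PASS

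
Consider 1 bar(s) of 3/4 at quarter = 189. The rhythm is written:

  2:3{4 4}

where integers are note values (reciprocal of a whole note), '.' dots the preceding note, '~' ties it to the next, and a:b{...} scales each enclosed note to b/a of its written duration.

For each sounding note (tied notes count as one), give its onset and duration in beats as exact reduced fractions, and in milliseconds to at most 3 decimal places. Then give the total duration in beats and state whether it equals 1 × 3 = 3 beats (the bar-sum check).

1) 0.0ms=0b +476.19ms=3/2b
2) 476.19ms=3/2b +476.19ms=3/2b
Σ=3b of 3 (189bpm 3/4) — PASS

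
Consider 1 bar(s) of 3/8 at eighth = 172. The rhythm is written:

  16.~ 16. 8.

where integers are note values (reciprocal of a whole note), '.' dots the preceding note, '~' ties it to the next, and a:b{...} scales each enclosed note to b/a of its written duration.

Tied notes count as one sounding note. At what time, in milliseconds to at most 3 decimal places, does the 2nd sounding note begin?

note 2 onset = 3/2b = 523.256ms

1. 0.0ms @ 0 + 523.256ms (3/2)
2. 523.256ms @ 3/2 + 523.256ms (3/2)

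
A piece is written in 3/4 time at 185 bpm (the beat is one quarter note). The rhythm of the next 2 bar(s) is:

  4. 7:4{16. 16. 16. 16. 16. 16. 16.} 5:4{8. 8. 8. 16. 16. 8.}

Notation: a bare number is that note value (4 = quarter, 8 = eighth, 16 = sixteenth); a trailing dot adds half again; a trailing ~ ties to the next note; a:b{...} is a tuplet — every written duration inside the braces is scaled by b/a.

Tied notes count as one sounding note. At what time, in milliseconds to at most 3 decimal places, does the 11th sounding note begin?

1. 0.0ms @ 0 + 486.486ms (3/2)
2. 486.486ms @ 3/2 + 69.498ms (3/14)
3. 555.985ms @ 12/7 + 69.498ms (3/14)
4. 625.483ms @ 27/14 + 69.498ms (3/14)
5. 694.981ms @ 15/7 + 69.498ms (3/14)
6. 764.479ms @ 33/14 + 69.498ms (3/14)
7. 833.977ms @ 18/7 + 69.498ms (3/14)
8. 903.475ms @ 39/14 + 69.498ms (3/14)
9. 972.973ms @ 3 + 194.595ms (3/5)
10. 1167.568ms @ 18/5 + 194.595ms (3/5)
11. 1362.162ms @ 21/5 + 194.595ms (3/5)
12. 1556.757ms @ 24/5 + 97.297ms (3/10)
13. 1654.054ms @ 51/10 + 97.297ms (3/10)
14. 1751.351ms @ 27/5 + 194.595ms (3/5)

note 11 onset = 21/5b = 1362.162ms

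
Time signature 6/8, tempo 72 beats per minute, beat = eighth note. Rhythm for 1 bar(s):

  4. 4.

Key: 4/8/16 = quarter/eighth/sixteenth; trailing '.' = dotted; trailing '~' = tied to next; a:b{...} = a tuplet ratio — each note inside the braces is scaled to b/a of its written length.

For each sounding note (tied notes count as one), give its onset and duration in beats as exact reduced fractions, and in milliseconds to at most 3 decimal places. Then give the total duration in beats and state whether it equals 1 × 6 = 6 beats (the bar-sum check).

1) 0.0ms=0b +2500.0ms=3b
2) 2500.0ms=3b +2500.0ms=3b
Σ=6b of 6 (72bpm 6/8) — PASS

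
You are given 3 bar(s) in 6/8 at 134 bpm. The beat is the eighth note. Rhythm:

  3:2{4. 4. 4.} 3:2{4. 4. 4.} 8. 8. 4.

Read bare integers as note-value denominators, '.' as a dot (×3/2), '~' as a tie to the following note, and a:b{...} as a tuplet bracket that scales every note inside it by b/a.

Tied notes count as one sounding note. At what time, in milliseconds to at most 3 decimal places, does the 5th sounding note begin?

note 5 onset = 8b = 3582.09ms

1. 0.0ms @ 0 + 895.522ms (2)
2. 895.522ms @ 2 + 895.522ms (2)
3. 1791.045ms @ 4 + 895.522ms (2)
4. 2686.567ms @ 6 + 895.522ms (2)
5. 3582.09ms @ 8 + 895.522ms (2)
6. 4477.612ms @ 10 + 895.522ms (2)
7. 5373.134ms @ 12 + 671.642ms (3/2)
8. 6044.776ms @ 27/2 + 671.642ms (3/2)
9. 6716.418ms @ 15 + 1343.284ms (3)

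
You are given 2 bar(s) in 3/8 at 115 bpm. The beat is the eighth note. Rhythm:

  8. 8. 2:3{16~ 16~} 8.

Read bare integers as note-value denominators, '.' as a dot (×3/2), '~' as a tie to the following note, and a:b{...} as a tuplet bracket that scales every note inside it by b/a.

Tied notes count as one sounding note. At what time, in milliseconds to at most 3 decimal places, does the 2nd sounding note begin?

1. 0.0ms @ 0 + 782.609ms (3/2)
2. 782.609ms @ 3/2 + 782.609ms (3/2)
3. 1565.217ms @ 3 + 1565.217ms (3)

note 2 onset = 3/2b = 782.609ms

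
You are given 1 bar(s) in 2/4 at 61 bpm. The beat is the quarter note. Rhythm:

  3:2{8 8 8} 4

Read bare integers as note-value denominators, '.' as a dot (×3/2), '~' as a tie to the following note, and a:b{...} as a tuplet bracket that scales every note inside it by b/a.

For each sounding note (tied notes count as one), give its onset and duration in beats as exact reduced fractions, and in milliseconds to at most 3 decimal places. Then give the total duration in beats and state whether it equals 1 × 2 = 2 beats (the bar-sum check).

1) 0.0ms=0b +327.869ms=1/3b
2) 327.869ms=1/3b +327.869ms=1/3b
3) 655.738ms=2/3b +327.869ms=1/3b
4) 983.607ms=1b +983.607ms=1b
Σ=2b of 2 (61bpm 2/4) — PASS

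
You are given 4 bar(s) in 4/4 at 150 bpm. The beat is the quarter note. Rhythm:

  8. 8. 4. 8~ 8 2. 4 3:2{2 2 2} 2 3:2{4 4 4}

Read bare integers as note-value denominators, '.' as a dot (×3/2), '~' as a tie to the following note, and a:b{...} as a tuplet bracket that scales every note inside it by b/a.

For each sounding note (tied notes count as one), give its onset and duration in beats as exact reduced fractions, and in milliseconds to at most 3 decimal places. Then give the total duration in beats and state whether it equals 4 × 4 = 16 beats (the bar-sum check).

1) 0.0ms=0b +300.0ms=3/4b
2) 300.0ms=3/4b +300.0ms=3/4b
3) 600.0ms=3/2b +600.0ms=3/2b
4) 1200.0ms=3b +400.0ms=1b
5) 1600.0ms=4b +1200.0ms=3b
6) 2800.0ms=7b +400.0ms=1b
7) 3200.0ms=8b +533.333ms=4/3b
8) 3733.333ms=28/3b +533.333ms=4/3b
9) 4266.667ms=32/3b +533.333ms=4/3b
10) 4800.0ms=12b +800.0ms=2b
11) 5600.0ms=14b +266.667ms=2/3b
12) 5866.667ms=44/3b +266.667ms=2/3b
13) 6133.333ms=46/3b +266.667ms=2/3b
Σ=16b of 16 (150bpm 4/4) — PASS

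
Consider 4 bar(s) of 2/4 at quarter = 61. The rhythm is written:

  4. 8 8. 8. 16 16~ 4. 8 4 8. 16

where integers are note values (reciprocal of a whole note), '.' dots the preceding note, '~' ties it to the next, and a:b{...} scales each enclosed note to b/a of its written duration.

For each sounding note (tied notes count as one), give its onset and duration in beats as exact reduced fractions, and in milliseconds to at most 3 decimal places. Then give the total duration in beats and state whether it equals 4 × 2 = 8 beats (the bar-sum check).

1) 0.0ms=0b +1475.41ms=3/2b
2) 1475.41ms=3/2b +491.803ms=1/2b
3) 1967.213ms=2b +737.705ms=3/4b
4) 2704.918ms=11/4b +737.705ms=3/4b
5) 3442.623ms=7/2b +245.902ms=1/4b
6) 3688.525ms=15/4b +1721.311ms=7/4b
7) 5409.836ms=11/2b +491.803ms=1/2b
8) 5901.639ms=6b +983.607ms=1b
9) 6885.246ms=7b +737.705ms=3/4b
10) 7622.951ms=31/4b +245.902ms=1/4b
Σ=8b of 8 (61bpm 2/4) — PASS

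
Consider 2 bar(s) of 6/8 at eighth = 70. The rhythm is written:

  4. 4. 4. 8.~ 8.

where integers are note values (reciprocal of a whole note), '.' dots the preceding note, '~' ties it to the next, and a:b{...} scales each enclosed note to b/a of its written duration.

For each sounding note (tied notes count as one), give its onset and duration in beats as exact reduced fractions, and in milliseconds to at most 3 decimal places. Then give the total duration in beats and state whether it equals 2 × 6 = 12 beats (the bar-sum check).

1) 0.0ms=0b +2571.429ms=3b
2) 2571.429ms=3b +2571.429ms=3b
3) 5142.857ms=6b +2571.429ms=3b
4) 7714.286ms=9b +2571.429ms=3b
Σ=12b of 12 (70bpm 6/8) — PASS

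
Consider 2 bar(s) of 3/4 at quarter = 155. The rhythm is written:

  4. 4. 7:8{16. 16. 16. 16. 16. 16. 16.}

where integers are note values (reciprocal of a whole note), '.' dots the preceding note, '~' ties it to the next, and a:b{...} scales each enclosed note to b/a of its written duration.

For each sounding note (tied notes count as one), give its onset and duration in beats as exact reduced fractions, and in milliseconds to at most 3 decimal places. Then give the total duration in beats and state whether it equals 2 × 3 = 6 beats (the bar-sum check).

1) 0.0ms=0b +580.645ms=3/2b
2) 580.645ms=3/2b +580.645ms=3/2b
3) 1161.29ms=3b +165.899ms=3/7b
4) 1327.189ms=24/7b +165.899ms=3/7b
5) 1493.088ms=27/7b +165.899ms=3/7b
6) 1658.986ms=30/7b +165.899ms=3/7b
7) 1824.885ms=33/7b +165.899ms=3/7b
8) 1990.783ms=36/7b +165.899ms=3/7b
9) 2156.682ms=39/7b +165.899ms=3/7b
Σ=6b of 6 (155bpm 3/4) — PASS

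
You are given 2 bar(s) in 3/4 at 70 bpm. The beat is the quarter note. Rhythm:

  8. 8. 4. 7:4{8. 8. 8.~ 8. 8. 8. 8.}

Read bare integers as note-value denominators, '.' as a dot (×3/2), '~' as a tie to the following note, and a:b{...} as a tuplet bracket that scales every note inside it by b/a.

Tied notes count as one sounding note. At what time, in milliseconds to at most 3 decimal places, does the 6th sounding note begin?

1. 0.0ms @ 0 + 642.857ms (3/4)
2. 642.857ms @ 3/4 + 642.857ms (3/4)
3. 1285.714ms @ 3/2 + 1285.714ms (3/2)
4. 2571.429ms @ 3 + 367.347ms (3/7)
5. 2938.776ms @ 24/7 + 367.347ms (3/7)
6. 3306.122ms @ 27/7 + 734.694ms (6/7)
7. 4040.816ms @ 33/7 + 367.347ms (3/7)
8. 4408.163ms @ 36/7 + 367.347ms (3/7)
9. 4775.51ms @ 39/7 + 367.347ms (3/7)

note 6 onset = 27/7b = 3306.122ms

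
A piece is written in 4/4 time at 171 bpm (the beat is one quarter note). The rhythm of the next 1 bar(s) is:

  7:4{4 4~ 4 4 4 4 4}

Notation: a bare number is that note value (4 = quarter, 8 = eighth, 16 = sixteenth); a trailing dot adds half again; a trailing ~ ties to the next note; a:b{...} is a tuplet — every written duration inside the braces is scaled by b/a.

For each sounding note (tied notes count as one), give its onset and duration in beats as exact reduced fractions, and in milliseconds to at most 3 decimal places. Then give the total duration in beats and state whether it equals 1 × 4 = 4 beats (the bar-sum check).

1) 0.0ms=0b +200.501ms=4/7b
2) 200.501ms=4/7b +401.003ms=8/7b
3) 601.504ms=12/7b +200.501ms=4/7b
4) 802.005ms=16/7b +200.501ms=4/7b
5) 1002.506ms=20/7b +200.501ms=4/7b
6) 1203.008ms=24/7b +200.501ms=4/7b
Σ=4b of 4 (171bpm 4/4) — PASS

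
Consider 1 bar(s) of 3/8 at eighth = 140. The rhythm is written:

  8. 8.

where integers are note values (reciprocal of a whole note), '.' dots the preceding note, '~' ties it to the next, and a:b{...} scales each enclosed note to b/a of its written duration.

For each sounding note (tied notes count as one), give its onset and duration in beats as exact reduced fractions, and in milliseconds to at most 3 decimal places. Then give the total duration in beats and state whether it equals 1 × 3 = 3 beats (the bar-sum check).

1) 0.0ms=0b +642.857ms=3/2b
2) 642.857ms=3/2b +642.857ms=3/2b
Σ=3b of 3 (140bpm 3/8) — PASS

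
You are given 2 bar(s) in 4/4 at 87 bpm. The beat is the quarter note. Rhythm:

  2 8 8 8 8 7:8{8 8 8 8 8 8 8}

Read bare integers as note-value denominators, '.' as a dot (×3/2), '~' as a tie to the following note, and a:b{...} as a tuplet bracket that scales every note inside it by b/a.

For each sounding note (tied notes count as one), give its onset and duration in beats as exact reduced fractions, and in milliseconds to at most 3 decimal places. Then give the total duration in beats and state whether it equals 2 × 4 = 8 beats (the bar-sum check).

1) 0.0ms=0b +1379.31ms=2b
2) 1379.31ms=2b +344.828ms=1/2b
3) 1724.138ms=5/2b +344.828ms=1/2b
4) 2068.966ms=3b +344.828ms=1/2b
5) 2413.793ms=7/2b +344.828ms=1/2b
6) 2758.621ms=4b +394.089ms=4/7b
7) 3152.709ms=32/7b +394.089ms=4/7b
8) 3546.798ms=36/7b +394.089ms=4/7b
9) 3940.887ms=40/7b +394.089ms=4/7b
10) 4334.975ms=44/7b +394.089ms=4/7b
11) 4729.064ms=48/7b +394.089ms=4/7b
12) 5123.153ms=52/7b +394.089ms=4/7b
Σ=8b of 8 (87bpm 4/4) — PASS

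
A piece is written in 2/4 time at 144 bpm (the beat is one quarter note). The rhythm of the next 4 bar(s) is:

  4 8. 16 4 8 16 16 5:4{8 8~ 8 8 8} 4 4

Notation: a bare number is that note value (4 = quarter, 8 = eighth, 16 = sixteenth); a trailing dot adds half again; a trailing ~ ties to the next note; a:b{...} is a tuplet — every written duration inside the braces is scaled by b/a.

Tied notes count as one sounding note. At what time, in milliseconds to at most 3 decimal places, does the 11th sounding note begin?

1. 0.0ms @ 0 + 416.667ms (1)
2. 416.667ms @ 1 + 312.5ms (3/4)
3. 729.167ms @ 7/4 + 104.167ms (1/4)
4. 833.333ms @ 2 + 416.667ms (1)
5. 1250.0ms @ 3 + 208.333ms (1/2)
6. 1458.333ms @ 7/2 + 104.167ms (1/4)
7. 1562.5ms @ 15/4 + 104.167ms (1/4)
8. 1666.667ms @ 4 + 166.667ms (2/5)
9. 1833.333ms @ 22/5 + 333.333ms (4/5)
10. 2166.667ms @ 26/5 + 166.667ms (2/5)
11. 2333.333ms @ 28/5 + 166.667ms (2/5)
12. 2500.0ms @ 6 + 416.667ms (1)
13. 2916.667ms @ 7 + 416.667ms (1)

note 11 onset = 28/5b = 2333.333ms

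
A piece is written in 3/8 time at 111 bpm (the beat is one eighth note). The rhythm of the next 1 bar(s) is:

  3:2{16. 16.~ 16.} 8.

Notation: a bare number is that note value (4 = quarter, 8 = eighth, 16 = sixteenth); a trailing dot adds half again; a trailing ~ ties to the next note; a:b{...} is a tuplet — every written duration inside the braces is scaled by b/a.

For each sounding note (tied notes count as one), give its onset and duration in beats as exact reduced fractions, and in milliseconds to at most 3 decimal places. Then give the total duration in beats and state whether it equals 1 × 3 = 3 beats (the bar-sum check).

1) 0.0ms=0b +270.27ms=1/2b
2) 270.27ms=1/2b +540.541ms=1b
3) 810.811ms=3/2b +810.811ms=3/2b
Σ=3b of 3 (111bpm 3/8) — PASS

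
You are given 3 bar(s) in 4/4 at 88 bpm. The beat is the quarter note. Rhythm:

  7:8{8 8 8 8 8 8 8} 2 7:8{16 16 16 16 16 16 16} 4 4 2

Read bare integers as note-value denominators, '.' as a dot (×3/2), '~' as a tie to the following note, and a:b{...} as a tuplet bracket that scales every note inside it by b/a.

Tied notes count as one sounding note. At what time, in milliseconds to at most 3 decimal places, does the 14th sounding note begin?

note 14 onset = 52/7b = 5064.935ms

1. 0.0ms @ 0 + 389.61ms (4/7)
2. 389.61ms @ 4/7 + 389.61ms (4/7)
3. 779.221ms @ 8/7 + 389.61ms (4/7)
4. 1168.831ms @ 12/7 + 389.61ms (4/7)
5. 1558.442ms @ 16/7 + 389.61ms (4/7)
6. 1948.052ms @ 20/7 + 389.61ms (4/7)
7. 2337.662ms @ 24/7 + 389.61ms (4/7)
8. 2727.273ms @ 4 + 1363.636ms (2)
9. 4090.909ms @ 6 + 194.805ms (2/7)
10. 4285.714ms @ 44/7 + 194.805ms (2/7)
11. 4480.519ms @ 46/7 + 194.805ms (2/7)
12. 4675.325ms @ 48/7 + 194.805ms (2/7)
13. 4870.13ms @ 50/7 + 194.805ms (2/7)
14. 5064.935ms @ 52/7 + 194.805ms (2/7)
15. 5259.74ms @ 54/7 + 194.805ms (2/7)
16. 5454.545ms @ 8 + 681.818ms (1)
17. 6136.364ms @ 9 + 681.818ms (1)
18. 6818.182ms @ 10 + 1363.636ms (2)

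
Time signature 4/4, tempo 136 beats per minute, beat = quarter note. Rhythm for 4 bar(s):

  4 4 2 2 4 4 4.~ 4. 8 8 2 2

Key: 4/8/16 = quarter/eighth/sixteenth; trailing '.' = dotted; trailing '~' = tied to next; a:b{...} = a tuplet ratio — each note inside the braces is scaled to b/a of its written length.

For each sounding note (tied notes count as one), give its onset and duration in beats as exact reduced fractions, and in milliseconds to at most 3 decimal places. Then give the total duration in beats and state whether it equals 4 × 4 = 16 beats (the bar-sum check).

1) 0.0ms=0b +441.176ms=1b
2) 441.176ms=1b +441.176ms=1b
3) 882.353ms=2b +882.353ms=2b
4) 1764.706ms=4b +882.353ms=2b
5) 2647.059ms=6b +441.176ms=1b
6) 3088.235ms=7b +441.176ms=1b
7) 3529.412ms=8b +1323.529ms=3b
8) 4852.941ms=11b +220.588ms=1/2b
9) 5073.529ms=23/2b +220.588ms=1/2b
10) 5294.118ms=12b +882.353ms=2b
11) 6176.471ms=14b +882.353ms=2b
Σ=16b of 16 (136bpm 4/4) — PASS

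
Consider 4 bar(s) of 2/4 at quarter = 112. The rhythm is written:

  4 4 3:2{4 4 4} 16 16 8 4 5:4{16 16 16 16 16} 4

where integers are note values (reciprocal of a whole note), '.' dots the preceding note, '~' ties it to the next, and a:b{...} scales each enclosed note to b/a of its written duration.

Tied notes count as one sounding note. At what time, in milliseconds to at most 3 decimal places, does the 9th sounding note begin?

note 9 onset = 5b = 2678.571ms

1. 0.0ms @ 0 + 535.714ms (1)
2. 535.714ms @ 1 + 535.714ms (1)
3. 1071.429ms @ 2 + 357.143ms (2/3)
4. 1428.571ms @ 8/3 + 357.143ms (2/3)
5. 1785.714ms @ 10/3 + 357.143ms (2/3)
6. 2142.857ms @ 4 + 133.929ms (1/4)
7. 2276.786ms @ 17/4 + 133.929ms (1/4)
8. 2410.714ms @ 9/2 + 267.857ms (1/2)
9. 2678.571ms @ 5 + 535.714ms (1)
10. 3214.286ms @ 6 + 107.143ms (1/5)
11. 3321.429ms @ 31/5 + 107.143ms (1/5)
12. 3428.571ms @ 32/5 + 107.143ms (1/5)
13. 3535.714ms @ 33/5 + 107.143ms (1/5)
14. 3642.857ms @ 34/5 + 107.143ms (1/5)
15. 3750.0ms @ 7 + 535.714ms (1)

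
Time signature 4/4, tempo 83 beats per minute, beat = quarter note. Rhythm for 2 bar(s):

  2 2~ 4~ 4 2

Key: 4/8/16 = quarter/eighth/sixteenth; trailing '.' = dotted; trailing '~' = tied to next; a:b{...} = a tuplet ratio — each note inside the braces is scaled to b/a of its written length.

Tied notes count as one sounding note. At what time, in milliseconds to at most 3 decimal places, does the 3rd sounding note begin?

1. 0.0ms @ 0 + 1445.783ms (2)
2. 1445.783ms @ 2 + 2891.566ms (4)
3. 4337.349ms @ 6 + 1445.783ms (2)

note 3 onset = 6b = 4337.349ms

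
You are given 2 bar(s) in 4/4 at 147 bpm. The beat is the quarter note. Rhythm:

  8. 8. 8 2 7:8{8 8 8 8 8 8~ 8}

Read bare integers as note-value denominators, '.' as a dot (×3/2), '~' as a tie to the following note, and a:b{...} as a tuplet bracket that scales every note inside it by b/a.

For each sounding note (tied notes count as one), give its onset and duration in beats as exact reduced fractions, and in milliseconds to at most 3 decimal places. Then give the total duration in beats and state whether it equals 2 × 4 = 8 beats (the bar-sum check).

1) 0.0ms=0b +306.122ms=3/4b
2) 306.122ms=3/4b +306.122ms=3/4b
3) 612.245ms=3/2b +204.082ms=1/2b
4) 816.327ms=2b +816.327ms=2b
5) 1632.653ms=4b +233.236ms=4/7b
6) 1865.889ms=32/7b +233.236ms=4/7b
7) 2099.125ms=36/7b +233.236ms=4/7b
8) 2332.362ms=40/7b +233.236ms=4/7b
9) 2565.598ms=44/7b +233.236ms=4/7b
10) 2798.834ms=48/7b +466.472ms=8/7b
Σ=8b of 8 (147bpm 4/4) — PASS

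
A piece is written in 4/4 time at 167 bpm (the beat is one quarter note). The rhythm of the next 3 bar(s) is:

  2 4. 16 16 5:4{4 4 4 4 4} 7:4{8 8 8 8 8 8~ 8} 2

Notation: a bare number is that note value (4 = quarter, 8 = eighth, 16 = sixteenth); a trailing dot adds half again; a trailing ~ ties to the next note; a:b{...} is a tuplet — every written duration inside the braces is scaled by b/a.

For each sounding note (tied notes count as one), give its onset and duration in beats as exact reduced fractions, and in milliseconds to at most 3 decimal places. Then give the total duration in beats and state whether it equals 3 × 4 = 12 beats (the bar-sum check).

1) 0.0ms=0b +718.563ms=2b
2) 718.563ms=2b +538.922ms=3/2b
3) 1257.485ms=7/2b +89.82ms=1/4b
4) 1347.305ms=15/4b +89.82ms=1/4b
5) 1437.126ms=4b +287.425ms=4/5b
6) 1724.551ms=24/5b +287.425ms=4/5b
7) 2011.976ms=28/5b +287.425ms=4/5b
8) 2299.401ms=32/5b +287.425ms=4/5b
9) 2586.826ms=36/5b +287.425ms=4/5b
10) 2874.251ms=8b +102.652ms=2/7b
11) 2976.903ms=58/7b +102.652ms=2/7b
12) 3079.555ms=60/7b +102.652ms=2/7b
13) 3182.207ms=62/7b +102.652ms=2/7b
14) 3284.859ms=64/7b +102.652ms=2/7b
15) 3387.511ms=66/7b +205.304ms=4/7b
16) 3592.814ms=10b +718.563ms=2b
Σ=12b of 12 (167bpm 4/4) — PASS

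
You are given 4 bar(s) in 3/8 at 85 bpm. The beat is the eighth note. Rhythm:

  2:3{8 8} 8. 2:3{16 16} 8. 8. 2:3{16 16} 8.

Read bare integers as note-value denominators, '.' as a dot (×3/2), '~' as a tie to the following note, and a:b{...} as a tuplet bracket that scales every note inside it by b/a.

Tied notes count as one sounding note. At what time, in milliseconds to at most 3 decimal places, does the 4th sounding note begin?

1. 0.0ms @ 0 + 1058.824ms (3/2)
2. 1058.824ms @ 3/2 + 1058.824ms (3/2)
3. 2117.647ms @ 3 + 1058.824ms (3/2)
4. 3176.471ms @ 9/2 + 529.412ms (3/4)
5. 3705.882ms @ 21/4 + 529.412ms (3/4)
6. 4235.294ms @ 6 + 1058.824ms (3/2)
7. 5294.118ms @ 15/2 + 1058.824ms (3/2)
8. 6352.941ms @ 9 + 529.412ms (3/4)
9. 6882.353ms @ 39/4 + 529.412ms (3/4)
10. 7411.765ms @ 21/2 + 1058.824ms (3/2)

note 4 onset = 9/2b = 3176.471ms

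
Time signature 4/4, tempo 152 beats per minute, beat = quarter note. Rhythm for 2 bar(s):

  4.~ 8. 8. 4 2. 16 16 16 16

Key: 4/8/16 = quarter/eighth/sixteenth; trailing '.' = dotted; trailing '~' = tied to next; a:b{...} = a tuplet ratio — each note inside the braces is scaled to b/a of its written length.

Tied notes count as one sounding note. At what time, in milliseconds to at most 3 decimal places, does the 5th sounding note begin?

note 5 onset = 7b = 2763.158ms

1. 0.0ms @ 0 + 888.158ms (9/4)
2. 888.158ms @ 9/4 + 296.053ms (3/4)
3. 1184.211ms @ 3 + 394.737ms (1)
4. 1578.947ms @ 4 + 1184.211ms (3)
5. 2763.158ms @ 7 + 98.684ms (1/4)
6. 2861.842ms @ 29/4 + 98.684ms (1/4)
7. 2960.526ms @ 15/2 + 98.684ms (1/4)
8. 3059.211ms @ 31/4 + 98.684ms (1/4)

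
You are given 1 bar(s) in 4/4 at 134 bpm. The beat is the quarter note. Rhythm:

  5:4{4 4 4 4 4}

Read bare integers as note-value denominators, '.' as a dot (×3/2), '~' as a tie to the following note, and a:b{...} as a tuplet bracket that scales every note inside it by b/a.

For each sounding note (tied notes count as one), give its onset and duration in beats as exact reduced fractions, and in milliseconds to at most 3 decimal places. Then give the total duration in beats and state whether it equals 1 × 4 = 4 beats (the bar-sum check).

1) 0.0ms=0b +358.209ms=4/5b
2) 358.209ms=4/5b +358.209ms=4/5b
3) 716.418ms=8/5b +358.209ms=4/5b
4) 1074.627ms=12/5b +358.209ms=4/5b
5) 1432.836ms=16/5b +358.209ms=4/5b
Σ=4b of 4 (134bpm 4/4) — PASS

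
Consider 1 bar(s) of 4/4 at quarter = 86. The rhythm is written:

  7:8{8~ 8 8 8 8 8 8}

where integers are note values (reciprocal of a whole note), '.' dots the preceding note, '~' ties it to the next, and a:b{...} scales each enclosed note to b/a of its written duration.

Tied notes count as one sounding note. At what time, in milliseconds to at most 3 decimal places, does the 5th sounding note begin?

1. 0.0ms @ 0 + 797.342ms (8/7)
2. 797.342ms @ 8/7 + 398.671ms (4/7)
3. 1196.013ms @ 12/7 + 398.671ms (4/7)
4. 1594.684ms @ 16/7 + 398.671ms (4/7)
5. 1993.355ms @ 20/7 + 398.671ms (4/7)
6. 2392.027ms @ 24/7 + 398.671ms (4/7)

note 5 onset = 20/7b = 1993.355ms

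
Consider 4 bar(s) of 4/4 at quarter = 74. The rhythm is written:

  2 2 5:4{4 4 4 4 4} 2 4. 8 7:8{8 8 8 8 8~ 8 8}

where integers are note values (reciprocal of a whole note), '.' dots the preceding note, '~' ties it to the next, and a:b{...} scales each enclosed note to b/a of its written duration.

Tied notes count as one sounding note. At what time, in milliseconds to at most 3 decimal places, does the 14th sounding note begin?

note 14 onset = 96/7b = 11119.691ms

1. 0.0ms @ 0 + 1621.622ms (2)
2. 1621.622ms @ 2 + 1621.622ms (2)
3. 3243.243ms @ 4 + 648.649ms (4/5)
4. 3891.892ms @ 24/5 + 648.649ms (4/5)
5. 4540.541ms @ 28/5 + 648.649ms (4/5)
6. 5189.189ms @ 32/5 + 648.649ms (4/5)
7. 5837.838ms @ 36/5 + 648.649ms (4/5)
8. 6486.486ms @ 8 + 1621.622ms (2)
9. 8108.108ms @ 10 + 1216.216ms (3/2)
10. 9324.324ms @ 23/2 + 405.405ms (1/2)
11. 9729.73ms @ 12 + 463.32ms (4/7)
12. 10193.05ms @ 88/7 + 463.32ms (4/7)
13. 10656.371ms @ 92/7 + 463.32ms (4/7)
14. 11119.691ms @ 96/7 + 463.32ms (4/7)
15. 11583.012ms @ 100/7 + 926.641ms (8/7)
16. 12509.653ms @ 108/7 + 463.32ms (4/7)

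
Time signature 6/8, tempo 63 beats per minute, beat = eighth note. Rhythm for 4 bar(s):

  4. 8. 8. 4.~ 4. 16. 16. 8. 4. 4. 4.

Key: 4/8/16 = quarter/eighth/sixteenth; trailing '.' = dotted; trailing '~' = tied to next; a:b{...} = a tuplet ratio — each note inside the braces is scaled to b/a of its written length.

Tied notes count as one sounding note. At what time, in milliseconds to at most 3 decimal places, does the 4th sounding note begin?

note 4 onset = 6b = 5714.286ms

1. 0.0ms @ 0 + 2857.143ms (3)
2. 2857.143ms @ 3 + 1428.571ms (3/2)
3. 4285.714ms @ 9/2 + 1428.571ms (3/2)
4. 5714.286ms @ 6 + 5714.286ms (6)
5. 11428.571ms @ 12 + 714.286ms (3/4)
6. 12142.857ms @ 51/4 + 714.286ms (3/4)
7. 12857.143ms @ 27/2 + 1428.571ms (3/2)
8. 14285.714ms @ 15 + 2857.143ms (3)
9. 17142.857ms @ 18 + 2857.143ms (3)
10. 20000.0ms @ 21 + 2857.143ms (3)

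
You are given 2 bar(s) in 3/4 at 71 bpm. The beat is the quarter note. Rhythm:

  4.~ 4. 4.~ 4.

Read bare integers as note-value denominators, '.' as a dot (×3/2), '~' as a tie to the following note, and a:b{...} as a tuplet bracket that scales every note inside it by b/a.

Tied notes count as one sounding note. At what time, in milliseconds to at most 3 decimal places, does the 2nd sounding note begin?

note 2 onset = 3b = 2535.211ms

1. 0.0ms @ 0 + 2535.211ms (3)
2. 2535.211ms @ 3 + 2535.211ms (3)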